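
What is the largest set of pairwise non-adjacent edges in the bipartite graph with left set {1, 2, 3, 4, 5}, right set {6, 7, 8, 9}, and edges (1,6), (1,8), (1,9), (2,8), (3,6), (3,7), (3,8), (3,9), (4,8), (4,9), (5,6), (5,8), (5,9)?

Step 1: List the neighbors of each left vertex:
  1: 6, 8, 9
  2: 8
  3: 6, 7, 8, 9
  4: 8, 9
  5: 6, 8, 9

Step 2: Greedily match left vertices, then look for augmenting paths:
  Match 1 -- 6
  Match 2 -- 8
  Match 3 -- 7
  Match 4 -- 9
  No augmenting path remains.

Step 3: Verify this is maximum:
  Matching size 4 = min(|L|, |R|) = min(5, 4), which is an upper bound, so this matching is maximum.

Maximum matching: {(1,6), (2,8), (3,7), (4,9)}
Size: 4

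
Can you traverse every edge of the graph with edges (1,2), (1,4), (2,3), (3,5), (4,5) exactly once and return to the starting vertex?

Step 1: Find the degree of each vertex:
  deg(1) = 2
  deg(2) = 2
  deg(3) = 2
  deg(4) = 2
  deg(5) = 2

Step 2: Count vertices with odd degree:
  All vertices have even degree (0 odd-degree vertices)

Step 3: Apply Euler's theorem:
  - Eulerian circuit exists iff graph is connected and all vertices have even degree
  - Eulerian path exists iff graph is connected and has 0 or 2 odd-degree vertices

Graph is connected with 0 odd-degree vertices.
Both Eulerian circuit and Eulerian path exist.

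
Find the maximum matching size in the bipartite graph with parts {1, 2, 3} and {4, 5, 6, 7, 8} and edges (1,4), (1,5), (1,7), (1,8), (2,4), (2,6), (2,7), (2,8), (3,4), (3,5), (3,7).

Step 1: List the neighbors of each left vertex:
  1: 4, 5, 7, 8
  2: 4, 6, 7, 8
  3: 4, 5, 7

Step 2: Greedily match left vertices, then look for augmenting paths:
  Match 1 -- 4
  Match 2 -- 6
  Match 3 -- 5
  No augmenting path remains.

Step 3: Verify this is maximum:
  Matching size 3 = min(|L|, |R|) = min(3, 5), which is an upper bound, so this matching is maximum.

Maximum matching: {(1,4), (2,6), (3,5)}
Size: 3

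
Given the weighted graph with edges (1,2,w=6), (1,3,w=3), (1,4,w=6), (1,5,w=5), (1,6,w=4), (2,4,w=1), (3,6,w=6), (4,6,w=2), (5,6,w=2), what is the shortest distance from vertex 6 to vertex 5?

Step 1: Build adjacency list with weights:
  1: 2(w=6), 3(w=3), 4(w=6), 5(w=5), 6(w=4)
  2: 1(w=6), 4(w=1)
  3: 1(w=3), 6(w=6)
  4: 1(w=6), 2(w=1), 6(w=2)
  5: 1(w=5), 6(w=2)
  6: 1(w=4), 3(w=6), 4(w=2), 5(w=2)

Step 2: Apply Dijkstra's algorithm from vertex 6:
  Visit vertex 6 (distance=0)
    Update dist[1] = 4
    Update dist[3] = 6
    Update dist[4] = 2
    Update dist[5] = 2
  Visit vertex 4 (distance=2)
    Update dist[2] = 3
  Visit vertex 5 (distance=2)

Step 3: Shortest path: 6 -> 5
Total weight: 2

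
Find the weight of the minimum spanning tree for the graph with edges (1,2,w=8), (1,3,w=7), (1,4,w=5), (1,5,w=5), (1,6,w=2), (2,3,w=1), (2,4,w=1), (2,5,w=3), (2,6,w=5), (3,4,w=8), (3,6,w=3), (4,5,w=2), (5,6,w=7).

Apply Kruskal's algorithm (sort edges by weight, add if no cycle):

Sorted edges by weight:
  (2,3) w=1
  (2,4) w=1
  (1,6) w=2
  (4,5) w=2
  (2,5) w=3
  (3,6) w=3
  (1,5) w=5
  (1,4) w=5
  (2,6) w=5
  (1,3) w=7
  (5,6) w=7
  (1,2) w=8
  (3,4) w=8

Add edge (2,3) w=1 -- no cycle. Running total: 1
Add edge (2,4) w=1 -- no cycle. Running total: 2
Add edge (1,6) w=2 -- no cycle. Running total: 4
Add edge (4,5) w=2 -- no cycle. Running total: 6
Skip edge (2,5) w=3 -- would create cycle
Add edge (3,6) w=3 -- no cycle. Running total: 9

MST edges: (2,3,w=1), (2,4,w=1), (1,6,w=2), (4,5,w=2), (3,6,w=3)
Total MST weight: 1 + 1 + 2 + 2 + 3 = 9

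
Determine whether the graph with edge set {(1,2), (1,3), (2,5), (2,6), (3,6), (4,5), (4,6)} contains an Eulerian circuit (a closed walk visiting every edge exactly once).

Step 1: Find the degree of each vertex:
  deg(1) = 2
  deg(2) = 3
  deg(3) = 2
  deg(4) = 2
  deg(5) = 2
  deg(6) = 3

Step 2: Count vertices with odd degree:
  Odd-degree vertices: 2, 6 (2 total)

Step 3: Apply Euler's theorem:
  - Eulerian circuit exists iff graph is connected and all vertices have even degree
  - Eulerian path exists iff graph is connected and has 0 or 2 odd-degree vertices

Graph is connected with exactly 2 odd-degree vertices (2, 6).
Eulerian path exists (starting and ending at the odd-degree vertices), but no Eulerian circuit.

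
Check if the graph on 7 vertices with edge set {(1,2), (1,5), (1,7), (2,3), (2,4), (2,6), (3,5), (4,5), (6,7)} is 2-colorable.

Step 1: Attempt 2-coloring using BFS:
  Start at vertex 1, assign color 0
  Color vertex 2 with color 1 (neighbor of 1)
  Color vertex 5 with color 1 (neighbor of 1)
  Color vertex 7 with color 1 (neighbor of 1)
  Color vertex 3 with color 0 (neighbor of 2)
  Color vertex 4 with color 0 (neighbor of 2)
  Color vertex 6 with color 0 (neighbor of 2)

Step 2: 2-coloring succeeded. No conflicts found.
  Set A (color 0): {1, 3, 4, 6}
  Set B (color 1): {2, 5, 7}

The graph is bipartite with partition {1, 3, 4, 6}, {2, 5, 7}.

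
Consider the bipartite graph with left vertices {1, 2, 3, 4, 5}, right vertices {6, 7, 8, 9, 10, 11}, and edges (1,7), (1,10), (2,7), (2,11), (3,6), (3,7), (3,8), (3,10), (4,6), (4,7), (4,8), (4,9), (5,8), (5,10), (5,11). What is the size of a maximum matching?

Step 1: List the neighbors of each left vertex:
  1: 7, 10
  2: 7, 11
  3: 6, 7, 8, 10
  4: 6, 7, 8, 9
  5: 8, 10, 11

Step 2: Greedily match left vertices, then look for augmenting paths:
  Match 1 -- 7
  Match 2 -- 11
  Match 3 -- 6
  Match 4 -- 8
  Match 5 -- 10
  No augmenting path remains.

Step 3: Verify this is maximum:
  Matching size 5 = min(|L|, |R|) = min(5, 6), which is an upper bound, so this matching is maximum.

Maximum matching: {(1,7), (2,11), (3,6), (4,8), (5,10)}
Size: 5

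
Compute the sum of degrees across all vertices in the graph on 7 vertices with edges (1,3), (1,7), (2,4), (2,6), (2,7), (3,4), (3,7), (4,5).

Step 1: Count edges incident to each vertex:
  deg(1) = 2 (neighbors: 3, 7)
  deg(2) = 3 (neighbors: 4, 6, 7)
  deg(3) = 3 (neighbors: 1, 4, 7)
  deg(4) = 3 (neighbors: 2, 3, 5)
  deg(5) = 1 (neighbors: 4)
  deg(6) = 1 (neighbors: 2)
  deg(7) = 3 (neighbors: 1, 2, 3)

Step 2: Sum all degrees:
  2 + 3 + 3 + 3 + 1 + 1 + 3 = 16

Verification: sum of degrees = 2 * |E| = 2 * 8 = 16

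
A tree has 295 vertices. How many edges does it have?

A tree on n vertices always has exactly n - 1 edges.
For n = 295: edges = 295 - 1 = 294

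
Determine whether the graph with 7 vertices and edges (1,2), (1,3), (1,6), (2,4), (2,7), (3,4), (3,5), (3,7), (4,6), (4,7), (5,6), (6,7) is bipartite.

Step 1: Attempt 2-coloring using BFS:
  Start at vertex 1, assign color 0
  Color vertex 2 with color 1 (neighbor of 1)
  Color vertex 3 with color 1 (neighbor of 1)
  Color vertex 6 with color 1 (neighbor of 1)
  Color vertex 4 with color 0 (neighbor of 2)
  Color vertex 7 with color 0 (neighbor of 2)
  Color vertex 5 with color 0 (neighbor of 3)

Step 2: Conflict found! Vertices 4 and 7 are adjacent but have the same color.
This means the graph contains an odd cycle.

The graph is NOT bipartite.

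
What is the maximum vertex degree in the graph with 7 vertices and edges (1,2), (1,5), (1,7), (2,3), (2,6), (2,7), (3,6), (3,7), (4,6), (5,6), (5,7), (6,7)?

Step 1: Count edges incident to each vertex:
  deg(1) = 3 (neighbors: 2, 5, 7)
  deg(2) = 4 (neighbors: 1, 3, 6, 7)
  deg(3) = 3 (neighbors: 2, 6, 7)
  deg(4) = 1 (neighbors: 6)
  deg(5) = 3 (neighbors: 1, 6, 7)
  deg(6) = 5 (neighbors: 2, 3, 4, 5, 7)
  deg(7) = 5 (neighbors: 1, 2, 3, 5, 6)

Step 2: Find maximum:
  max(3, 4, 3, 1, 3, 5, 5) = 5 (vertex 6)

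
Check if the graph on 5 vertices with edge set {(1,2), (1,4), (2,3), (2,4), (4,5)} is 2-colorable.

Step 1: Attempt 2-coloring using BFS:
  Start at vertex 1, assign color 0
  Color vertex 2 with color 1 (neighbor of 1)
  Color vertex 4 with color 1 (neighbor of 1)
  Color vertex 3 with color 0 (neighbor of 2)

Step 2: Conflict found! Vertices 2 and 4 are adjacent but have the same color.
This means the graph contains an odd cycle.

The graph is NOT bipartite.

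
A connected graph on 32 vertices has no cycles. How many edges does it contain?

A tree on n vertices always has exactly n - 1 edges.
For n = 32: edges = 32 - 1 = 31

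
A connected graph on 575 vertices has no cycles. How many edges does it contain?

A tree on n vertices always has exactly n - 1 edges.
For n = 575: edges = 575 - 1 = 574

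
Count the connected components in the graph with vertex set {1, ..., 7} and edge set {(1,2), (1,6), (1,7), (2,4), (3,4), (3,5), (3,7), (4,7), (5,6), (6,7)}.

Step 1: Build adjacency list from edges:
  1: 2, 6, 7
  2: 1, 4
  3: 4, 5, 7
  4: 2, 3, 7
  5: 3, 6
  6: 1, 5, 7
  7: 1, 3, 4, 6

Step 2: Run BFS/DFS from vertex 1:
  Visited: {1, 2, 6, 7, 4, 5, 3}
  Reached 7 of 7 vertices

Step 3: All 7 vertices reached from vertex 1, so the graph is connected.
Number of connected components: 1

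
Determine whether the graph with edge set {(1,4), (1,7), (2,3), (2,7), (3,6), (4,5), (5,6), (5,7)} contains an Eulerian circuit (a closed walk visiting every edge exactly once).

Step 1: Find the degree of each vertex:
  deg(1) = 2
  deg(2) = 2
  deg(3) = 2
  deg(4) = 2
  deg(5) = 3
  deg(6) = 2
  deg(7) = 3

Step 2: Count vertices with odd degree:
  Odd-degree vertices: 5, 7 (2 total)

Step 3: Apply Euler's theorem:
  - Eulerian circuit exists iff graph is connected and all vertices have even degree
  - Eulerian path exists iff graph is connected and has 0 or 2 odd-degree vertices

Graph is connected with exactly 2 odd-degree vertices (5, 7).
Eulerian path exists (starting and ending at the odd-degree vertices), but no Eulerian circuit.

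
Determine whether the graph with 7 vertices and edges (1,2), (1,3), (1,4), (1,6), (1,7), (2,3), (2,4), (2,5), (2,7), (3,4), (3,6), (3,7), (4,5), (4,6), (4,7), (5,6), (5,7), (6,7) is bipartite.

Step 1: Attempt 2-coloring using BFS:
  Start at vertex 1, assign color 0
  Color vertex 2 with color 1 (neighbor of 1)
  Color vertex 3 with color 1 (neighbor of 1)
  Color vertex 4 with color 1 (neighbor of 1)
  Color vertex 6 with color 1 (neighbor of 1)
  Color vertex 7 with color 1 (neighbor of 1)

Step 2: Conflict found! Vertices 2 and 3 are adjacent but have the same color.
This means the graph contains an odd cycle.

The graph is NOT bipartite.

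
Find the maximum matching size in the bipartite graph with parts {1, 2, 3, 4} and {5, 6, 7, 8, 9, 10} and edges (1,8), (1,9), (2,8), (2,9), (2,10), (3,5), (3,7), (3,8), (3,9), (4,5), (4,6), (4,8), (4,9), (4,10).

Step 1: List the neighbors of each left vertex:
  1: 8, 9
  2: 8, 9, 10
  3: 5, 7, 8, 9
  4: 5, 6, 8, 9, 10

Step 2: Greedily match left vertices, then look for augmenting paths:
  Match 1 -- 8
  Match 2 -- 9
  Match 3 -- 5
  Match 4 -- 6
  No augmenting path remains.

Step 3: Verify this is maximum:
  Matching size 4 = min(|L|, |R|) = min(4, 6), which is an upper bound, so this matching is maximum.

Maximum matching: {(1,8), (2,9), (3,5), (4,6)}
Size: 4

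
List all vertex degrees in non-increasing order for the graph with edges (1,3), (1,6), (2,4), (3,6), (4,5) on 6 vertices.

Step 1: Count edges incident to each vertex:
  deg(1) = 2 (neighbors: 3, 6)
  deg(2) = 1 (neighbors: 4)
  deg(3) = 2 (neighbors: 1, 6)
  deg(4) = 2 (neighbors: 2, 5)
  deg(5) = 1 (neighbors: 4)
  deg(6) = 2 (neighbors: 1, 3)

Step 2: Sort degrees in non-increasing order:
  Degrees: [2, 1, 2, 2, 1, 2] -> sorted: [2, 2, 2, 2, 1, 1]

Degree sequence: [2, 2, 2, 2, 1, 1]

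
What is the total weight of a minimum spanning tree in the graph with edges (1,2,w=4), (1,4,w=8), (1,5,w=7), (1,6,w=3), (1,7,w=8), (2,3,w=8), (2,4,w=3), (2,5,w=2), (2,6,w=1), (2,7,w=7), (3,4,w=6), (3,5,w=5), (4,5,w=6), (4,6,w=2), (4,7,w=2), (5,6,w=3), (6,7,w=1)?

Apply Kruskal's algorithm (sort edges by weight, add if no cycle):

Sorted edges by weight:
  (2,6) w=1
  (6,7) w=1
  (2,5) w=2
  (4,7) w=2
  (4,6) w=2
  (1,6) w=3
  (2,4) w=3
  (5,6) w=3
  (1,2) w=4
  (3,5) w=5
  (3,4) w=6
  (4,5) w=6
  (1,5) w=7
  (2,7) w=7
  (1,7) w=8
  (1,4) w=8
  (2,3) w=8

Add edge (2,6) w=1 -- no cycle. Running total: 1
Add edge (6,7) w=1 -- no cycle. Running total: 2
Add edge (2,5) w=2 -- no cycle. Running total: 4
Add edge (4,7) w=2 -- no cycle. Running total: 6
Skip edge (4,6) w=2 -- would create cycle
Add edge (1,6) w=3 -- no cycle. Running total: 9
Skip edge (2,4) w=3 -- would create cycle
Skip edge (5,6) w=3 -- would create cycle
Skip edge (1,2) w=4 -- would create cycle
Add edge (3,5) w=5 -- no cycle. Running total: 14

MST edges: (2,6,w=1), (6,7,w=1), (2,5,w=2), (4,7,w=2), (1,6,w=3), (3,5,w=5)
Total MST weight: 1 + 1 + 2 + 2 + 3 + 5 = 14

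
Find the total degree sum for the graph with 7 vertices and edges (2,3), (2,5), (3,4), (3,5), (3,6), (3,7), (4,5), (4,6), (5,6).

Step 1: Count edges incident to each vertex:
  deg(1) = 0 (neighbors: none)
  deg(2) = 2 (neighbors: 3, 5)
  deg(3) = 5 (neighbors: 2, 4, 5, 6, 7)
  deg(4) = 3 (neighbors: 3, 5, 6)
  deg(5) = 4 (neighbors: 2, 3, 4, 6)
  deg(6) = 3 (neighbors: 3, 4, 5)
  deg(7) = 1 (neighbors: 3)

Step 2: Sum all degrees:
  0 + 2 + 5 + 3 + 4 + 3 + 1 = 18

Verification: sum of degrees = 2 * |E| = 2 * 9 = 18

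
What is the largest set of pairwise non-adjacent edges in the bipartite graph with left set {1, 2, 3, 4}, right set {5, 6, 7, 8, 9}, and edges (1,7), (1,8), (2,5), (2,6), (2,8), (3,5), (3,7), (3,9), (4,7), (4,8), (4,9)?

Step 1: List the neighbors of each left vertex:
  1: 7, 8
  2: 5, 6, 8
  3: 5, 7, 9
  4: 7, 8, 9

Step 2: Greedily match left vertices, then look for augmenting paths:
  Match 1 -- 7
  Match 2 -- 5
  Match 3 -- 9
  Match 4 -- 8
  No augmenting path remains.

Step 3: Verify this is maximum:
  Matching size 4 = min(|L|, |R|) = min(4, 5), which is an upper bound, so this matching is maximum.

Maximum matching: {(1,7), (2,5), (3,9), (4,8)}
Size: 4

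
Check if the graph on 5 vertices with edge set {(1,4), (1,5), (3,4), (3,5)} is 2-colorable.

Step 1: Attempt 2-coloring using BFS:
  Start at vertex 1, assign color 0
  Color vertex 4 with color 1 (neighbor of 1)
  Color vertex 5 with color 1 (neighbor of 1)
  Color vertex 3 with color 0 (neighbor of 4)
  Start new component at vertex 2, assign color 0

Step 2: 2-coloring succeeded. No conflicts found.
  Set A (color 0): {1, 2, 3}
  Set B (color 1): {4, 5}

The graph is bipartite with partition {1, 2, 3}, {4, 5}.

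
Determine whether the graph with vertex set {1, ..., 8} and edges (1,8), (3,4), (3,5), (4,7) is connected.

Step 1: Build adjacency list from edges:
  1: 8
  2: (none)
  3: 4, 5
  4: 3, 7
  5: 3
  6: (none)
  7: 4
  8: 1

Step 2: Run BFS/DFS from vertex 1:
  Visited: {1, 8}
  Reached 2 of 8 vertices

Step 3: Only 2 of 8 vertices reached. Graph is disconnected.
Connected components: {1, 8}, {2}, {3, 4, 5, 7}, {6}
Answer: No, the graph is not connected (4 components).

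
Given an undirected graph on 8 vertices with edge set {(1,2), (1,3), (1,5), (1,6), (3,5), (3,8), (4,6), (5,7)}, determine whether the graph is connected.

Step 1: Build adjacency list from edges:
  1: 2, 3, 5, 6
  2: 1
  3: 1, 5, 8
  4: 6
  5: 1, 3, 7
  6: 1, 4
  7: 5
  8: 3

Step 2: Run BFS/DFS from vertex 1:
  Visited: {1, 2, 3, 5, 6, 8, 7, 4}
  Reached 8 of 8 vertices

Step 3: All 8 vertices reached from vertex 1, so the graph is connected.
Answer: Yes, the graph is connected.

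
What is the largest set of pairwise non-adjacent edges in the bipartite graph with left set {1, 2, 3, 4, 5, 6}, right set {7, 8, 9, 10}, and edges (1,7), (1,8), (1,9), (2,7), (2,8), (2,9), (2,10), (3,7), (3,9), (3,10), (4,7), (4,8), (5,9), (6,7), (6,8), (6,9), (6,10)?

Step 1: List the neighbors of each left vertex:
  1: 7, 8, 9
  2: 7, 8, 9, 10
  3: 7, 9, 10
  4: 7, 8
  5: 9
  6: 7, 8, 9, 10

Step 2: Greedily match left vertices, then look for augmenting paths:
  Match 1 -- 7
  Match 2 -- 8
  Match 3 -- 9
  Match 6 -- 10
  No augmenting path remains.

Step 3: Verify this is maximum:
  Matching size 4 = min(|L|, |R|) = min(6, 4), which is an upper bound, so this matching is maximum.

Maximum matching: {(1,7), (2,8), (3,9), (6,10)}
Size: 4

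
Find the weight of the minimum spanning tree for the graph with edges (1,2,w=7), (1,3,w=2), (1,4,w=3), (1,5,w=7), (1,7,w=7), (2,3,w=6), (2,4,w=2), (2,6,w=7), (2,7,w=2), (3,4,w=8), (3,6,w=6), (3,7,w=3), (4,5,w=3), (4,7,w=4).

Apply Kruskal's algorithm (sort edges by weight, add if no cycle):

Sorted edges by weight:
  (1,3) w=2
  (2,4) w=2
  (2,7) w=2
  (1,4) w=3
  (3,7) w=3
  (4,5) w=3
  (4,7) w=4
  (2,3) w=6
  (3,6) w=6
  (1,5) w=7
  (1,2) w=7
  (1,7) w=7
  (2,6) w=7
  (3,4) w=8

Add edge (1,3) w=2 -- no cycle. Running total: 2
Add edge (2,4) w=2 -- no cycle. Running total: 4
Add edge (2,7) w=2 -- no cycle. Running total: 6
Add edge (1,4) w=3 -- no cycle. Running total: 9
Skip edge (3,7) w=3 -- would create cycle
Add edge (4,5) w=3 -- no cycle. Running total: 12
Skip edge (4,7) w=4 -- would create cycle
Skip edge (2,3) w=6 -- would create cycle
Add edge (3,6) w=6 -- no cycle. Running total: 18

MST edges: (1,3,w=2), (2,4,w=2), (2,7,w=2), (1,4,w=3), (4,5,w=3), (3,6,w=6)
Total MST weight: 2 + 2 + 2 + 3 + 3 + 6 = 18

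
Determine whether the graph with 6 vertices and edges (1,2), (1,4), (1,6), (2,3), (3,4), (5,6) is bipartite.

Step 1: Attempt 2-coloring using BFS:
  Start at vertex 1, assign color 0
  Color vertex 2 with color 1 (neighbor of 1)
  Color vertex 4 with color 1 (neighbor of 1)
  Color vertex 6 with color 1 (neighbor of 1)
  Color vertex 3 with color 0 (neighbor of 2)
  Color vertex 5 with color 0 (neighbor of 6)

Step 2: 2-coloring succeeded. No conflicts found.
  Set A (color 0): {1, 3, 5}
  Set B (color 1): {2, 4, 6}

The graph is bipartite with partition {1, 3, 5}, {2, 4, 6}.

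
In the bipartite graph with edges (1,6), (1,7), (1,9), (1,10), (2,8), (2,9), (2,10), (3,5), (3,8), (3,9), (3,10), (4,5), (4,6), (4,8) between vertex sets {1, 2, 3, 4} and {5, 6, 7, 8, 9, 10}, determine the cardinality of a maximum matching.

Step 1: List the neighbors of each left vertex:
  1: 6, 7, 9, 10
  2: 8, 9, 10
  3: 5, 8, 9, 10
  4: 5, 6, 8

Step 2: Greedily match left vertices, then look for augmenting paths:
  Match 1 -- 6
  Match 2 -- 8
  Match 3 -- 9
  Match 4 -- 5
  No augmenting path remains.

Step 3: Verify this is maximum:
  Matching size 4 = min(|L|, |R|) = min(4, 6), which is an upper bound, so this matching is maximum.

Maximum matching: {(1,6), (2,8), (3,9), (4,5)}
Size: 4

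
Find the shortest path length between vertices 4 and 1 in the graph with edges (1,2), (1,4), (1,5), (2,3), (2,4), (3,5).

Step 1: Build adjacency list:
  1: 2, 4, 5
  2: 1, 3, 4
  3: 2, 5
  4: 1, 2
  5: 1, 3

Step 2: BFS from vertex 4 to find shortest path to 1:
  vertex 1 reached at distance 1

Step 3: Shortest path: 4 -> 1
Path length: 1 edge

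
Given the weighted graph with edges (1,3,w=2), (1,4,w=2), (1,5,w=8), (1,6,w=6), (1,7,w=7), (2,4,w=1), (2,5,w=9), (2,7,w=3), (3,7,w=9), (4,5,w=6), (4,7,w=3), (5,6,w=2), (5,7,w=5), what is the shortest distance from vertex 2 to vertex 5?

Step 1: Build adjacency list with weights:
  1: 3(w=2), 4(w=2), 5(w=8), 6(w=6), 7(w=7)
  2: 4(w=1), 5(w=9), 7(w=3)
  3: 1(w=2), 7(w=9)
  4: 1(w=2), 2(w=1), 5(w=6), 7(w=3)
  5: 1(w=8), 2(w=9), 4(w=6), 6(w=2), 7(w=5)
  6: 1(w=6), 5(w=2)
  7: 1(w=7), 2(w=3), 3(w=9), 4(w=3), 5(w=5)

Step 2: Apply Dijkstra's algorithm from vertex 2:
  Visit vertex 2 (distance=0)
    Update dist[4] = 1
    Update dist[5] = 9
    Update dist[7] = 3
  Visit vertex 4 (distance=1)
    Update dist[1] = 3
    Update dist[5] = 7
  Visit vertex 1 (distance=3)
    Update dist[3] = 5
    Update dist[6] = 9
  Visit vertex 7 (distance=3)
  Visit vertex 3 (distance=5)
  Visit vertex 5 (distance=7)

Step 3: Shortest path: 2 -> 4 -> 5
Total weight: 1 + 6 = 7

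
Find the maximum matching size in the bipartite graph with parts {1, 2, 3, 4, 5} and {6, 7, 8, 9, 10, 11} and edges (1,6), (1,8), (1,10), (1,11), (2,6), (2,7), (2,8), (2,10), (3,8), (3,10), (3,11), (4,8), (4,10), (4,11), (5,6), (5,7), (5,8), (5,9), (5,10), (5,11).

Step 1: List the neighbors of each left vertex:
  1: 6, 8, 10, 11
  2: 6, 7, 8, 10
  3: 8, 10, 11
  4: 8, 10, 11
  5: 6, 7, 8, 9, 10, 11

Step 2: Greedily match left vertices, then look for augmenting paths:
  Match 1 -- 6
  Match 2 -- 7
  Match 3 -- 8
  Match 4 -- 10
  Match 5 -- 9
  No augmenting path remains.

Step 3: Verify this is maximum:
  Matching size 5 = min(|L|, |R|) = min(5, 6), which is an upper bound, so this matching is maximum.

Maximum matching: {(1,6), (2,7), (3,8), (4,10), (5,9)}
Size: 5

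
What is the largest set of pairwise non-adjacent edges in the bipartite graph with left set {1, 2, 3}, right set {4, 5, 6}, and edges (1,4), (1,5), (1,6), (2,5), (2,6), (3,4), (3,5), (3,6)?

Step 1: List the neighbors of each left vertex:
  1: 4, 5, 6
  2: 5, 6
  3: 4, 5, 6

Step 2: Greedily match left vertices, then look for augmenting paths:
  Match 1 -- 4
  Match 2 -- 5
  Match 3 -- 6
  No augmenting path remains.

Step 3: Verify this is maximum:
  Matching size 3 = min(|L|, |R|) = min(3, 3), which is an upper bound, so this matching is maximum.

Maximum matching: {(1,4), (2,5), (3,6)}
Size: 3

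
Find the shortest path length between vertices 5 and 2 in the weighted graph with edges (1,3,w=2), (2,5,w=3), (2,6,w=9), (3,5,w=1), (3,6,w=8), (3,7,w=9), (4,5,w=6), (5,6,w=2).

Step 1: Build adjacency list with weights:
  1: 3(w=2)
  2: 5(w=3), 6(w=9)
  3: 1(w=2), 5(w=1), 6(w=8), 7(w=9)
  4: 5(w=6)
  5: 2(w=3), 3(w=1), 4(w=6), 6(w=2)
  6: 2(w=9), 3(w=8), 5(w=2)
  7: 3(w=9)

Step 2: Apply Dijkstra's algorithm from vertex 5:
  Visit vertex 5 (distance=0)
    Update dist[2] = 3
    Update dist[3] = 1
    Update dist[4] = 6
    Update dist[6] = 2
  Visit vertex 3 (distance=1)
    Update dist[1] = 3
    Update dist[7] = 10
  Visit vertex 6 (distance=2)
  Visit vertex 1 (distance=3)
  Visit vertex 2 (distance=3)

Step 3: Shortest path: 5 -> 2
Total weight: 3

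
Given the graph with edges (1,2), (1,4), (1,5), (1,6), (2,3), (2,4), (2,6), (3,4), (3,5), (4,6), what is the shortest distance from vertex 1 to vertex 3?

Step 1: Build adjacency list:
  1: 2, 4, 5, 6
  2: 1, 3, 4, 6
  3: 2, 4, 5
  4: 1, 2, 3, 6
  5: 1, 3
  6: 1, 2, 4

Step 2: BFS from vertex 1 to find shortest path to 3:
  vertex 2 reached at distance 1
  vertex 4 reached at distance 1
  vertex 5 reached at distance 1
  vertex 6 reached at distance 1
  vertex 3 reached at distance 2

Step 3: Shortest path: 1 -> 4 -> 3
Path length: 2 edges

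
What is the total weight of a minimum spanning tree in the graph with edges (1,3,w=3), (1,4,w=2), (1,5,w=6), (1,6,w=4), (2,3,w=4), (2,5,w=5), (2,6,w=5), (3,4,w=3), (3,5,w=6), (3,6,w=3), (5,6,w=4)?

Apply Kruskal's algorithm (sort edges by weight, add if no cycle):

Sorted edges by weight:
  (1,4) w=2
  (1,3) w=3
  (3,4) w=3
  (3,6) w=3
  (1,6) w=4
  (2,3) w=4
  (5,6) w=4
  (2,5) w=5
  (2,6) w=5
  (1,5) w=6
  (3,5) w=6

Add edge (1,4) w=2 -- no cycle. Running total: 2
Add edge (1,3) w=3 -- no cycle. Running total: 5
Skip edge (3,4) w=3 -- would create cycle
Add edge (3,6) w=3 -- no cycle. Running total: 8
Skip edge (1,6) w=4 -- would create cycle
Add edge (2,3) w=4 -- no cycle. Running total: 12
Add edge (5,6) w=4 -- no cycle. Running total: 16

MST edges: (1,4,w=2), (1,3,w=3), (3,6,w=3), (2,3,w=4), (5,6,w=4)
Total MST weight: 2 + 3 + 3 + 4 + 4 = 16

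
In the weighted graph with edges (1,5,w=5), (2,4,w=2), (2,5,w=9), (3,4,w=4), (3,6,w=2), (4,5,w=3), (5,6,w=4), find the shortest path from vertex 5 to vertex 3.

Step 1: Build adjacency list with weights:
  1: 5(w=5)
  2: 4(w=2), 5(w=9)
  3: 4(w=4), 6(w=2)
  4: 2(w=2), 3(w=4), 5(w=3)
  5: 1(w=5), 2(w=9), 4(w=3), 6(w=4)
  6: 3(w=2), 5(w=4)

Step 2: Apply Dijkstra's algorithm from vertex 5:
  Visit vertex 5 (distance=0)
    Update dist[1] = 5
    Update dist[2] = 9
    Update dist[4] = 3
    Update dist[6] = 4
  Visit vertex 4 (distance=3)
    Update dist[2] = 5
    Update dist[3] = 7
  Visit vertex 6 (distance=4)
    Update dist[3] = 6
  Visit vertex 1 (distance=5)
  Visit vertex 2 (distance=5)
  Visit vertex 3 (distance=6)

Step 3: Shortest path: 5 -> 6 -> 3
Total weight: 4 + 2 = 6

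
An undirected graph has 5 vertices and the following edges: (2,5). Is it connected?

Step 1: Build adjacency list from edges:
  1: (none)
  2: 5
  3: (none)
  4: (none)
  5: 2

Step 2: Run BFS/DFS from vertex 1:
  Visited: {1}
  Reached 1 of 5 vertices

Step 3: Only 1 of 5 vertices reached. Graph is disconnected.
Connected components: {1}, {2, 5}, {3}, {4}
Answer: No, the graph is not connected (4 components).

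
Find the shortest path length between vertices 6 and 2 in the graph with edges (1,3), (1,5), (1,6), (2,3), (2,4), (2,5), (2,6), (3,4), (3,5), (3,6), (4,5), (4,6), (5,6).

Step 1: Build adjacency list:
  1: 3, 5, 6
  2: 3, 4, 5, 6
  3: 1, 2, 4, 5, 6
  4: 2, 3, 5, 6
  5: 1, 2, 3, 4, 6
  6: 1, 2, 3, 4, 5

Step 2: BFS from vertex 6 to find shortest path to 2:
  vertex 1 reached at distance 1
  vertex 2 reached at distance 1

Step 3: Shortest path: 6 -> 2
Path length: 1 edge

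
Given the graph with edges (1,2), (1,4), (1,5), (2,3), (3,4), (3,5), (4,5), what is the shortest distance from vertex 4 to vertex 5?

Step 1: Build adjacency list:
  1: 2, 4, 5
  2: 1, 3
  3: 2, 4, 5
  4: 1, 3, 5
  5: 1, 3, 4

Step 2: BFS from vertex 4 to find shortest path to 5:
  vertex 1 reached at distance 1
  vertex 3 reached at distance 1
  vertex 5 reached at distance 1

Step 3: Shortest path: 4 -> 5
Path length: 1 edge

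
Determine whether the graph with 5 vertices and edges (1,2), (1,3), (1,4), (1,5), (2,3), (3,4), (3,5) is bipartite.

Step 1: Attempt 2-coloring using BFS:
  Start at vertex 1, assign color 0
  Color vertex 2 with color 1 (neighbor of 1)
  Color vertex 3 with color 1 (neighbor of 1)
  Color vertex 4 with color 1 (neighbor of 1)
  Color vertex 5 with color 1 (neighbor of 1)

Step 2: Conflict found! Vertices 2 and 3 are adjacent but have the same color.
This means the graph contains an odd cycle.

The graph is NOT bipartite.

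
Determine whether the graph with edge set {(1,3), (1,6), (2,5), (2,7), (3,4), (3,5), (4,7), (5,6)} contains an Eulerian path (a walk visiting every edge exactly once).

Step 1: Find the degree of each vertex:
  deg(1) = 2
  deg(2) = 2
  deg(3) = 3
  deg(4) = 2
  deg(5) = 3
  deg(6) = 2
  deg(7) = 2

Step 2: Count vertices with odd degree:
  Odd-degree vertices: 3, 5 (2 total)

Step 3: Apply Euler's theorem:
  - Eulerian circuit exists iff graph is connected and all vertices have even degree
  - Eulerian path exists iff graph is connected and has 0 or 2 odd-degree vertices

Graph is connected with exactly 2 odd-degree vertices (3, 5).
Eulerian path exists (starting and ending at the odd-degree vertices), but no Eulerian circuit.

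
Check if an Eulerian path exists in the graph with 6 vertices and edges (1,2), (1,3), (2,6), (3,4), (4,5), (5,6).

Step 1: Find the degree of each vertex:
  deg(1) = 2
  deg(2) = 2
  deg(3) = 2
  deg(4) = 2
  deg(5) = 2
  deg(6) = 2

Step 2: Count vertices with odd degree:
  All vertices have even degree (0 odd-degree vertices)

Step 3: Apply Euler's theorem:
  - Eulerian circuit exists iff graph is connected and all vertices have even degree
  - Eulerian path exists iff graph is connected and has 0 or 2 odd-degree vertices

Graph is connected with 0 odd-degree vertices.
Both Eulerian circuit and Eulerian path exist.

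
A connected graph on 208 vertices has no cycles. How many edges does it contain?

A tree on n vertices always has exactly n - 1 edges.
For n = 208: edges = 208 - 1 = 207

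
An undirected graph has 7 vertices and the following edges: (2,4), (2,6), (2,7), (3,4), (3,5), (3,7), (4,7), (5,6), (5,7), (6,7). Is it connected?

Step 1: Build adjacency list from edges:
  1: (none)
  2: 4, 6, 7
  3: 4, 5, 7
  4: 2, 3, 7
  5: 3, 6, 7
  6: 2, 5, 7
  7: 2, 3, 4, 5, 6

Step 2: Run BFS/DFS from vertex 1:
  Visited: {1}
  Reached 1 of 7 vertices

Step 3: Only 1 of 7 vertices reached. Graph is disconnected.
Connected components: {1}, {2, 3, 4, 5, 6, 7}
Answer: No, the graph is not connected (2 components).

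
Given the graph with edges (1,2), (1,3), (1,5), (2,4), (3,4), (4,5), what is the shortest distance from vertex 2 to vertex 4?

Step 1: Build adjacency list:
  1: 2, 3, 5
  2: 1, 4
  3: 1, 4
  4: 2, 3, 5
  5: 1, 4

Step 2: BFS from vertex 2 to find shortest path to 4:
  vertex 1 reached at distance 1
  vertex 4 reached at distance 1

Step 3: Shortest path: 2 -> 4
Path length: 1 edge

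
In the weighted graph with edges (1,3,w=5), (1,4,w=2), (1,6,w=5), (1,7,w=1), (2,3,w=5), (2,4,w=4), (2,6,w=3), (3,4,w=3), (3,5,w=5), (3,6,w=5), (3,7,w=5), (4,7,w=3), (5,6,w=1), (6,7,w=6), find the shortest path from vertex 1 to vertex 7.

Step 1: Build adjacency list with weights:
  1: 3(w=5), 4(w=2), 6(w=5), 7(w=1)
  2: 3(w=5), 4(w=4), 6(w=3)
  3: 1(w=5), 2(w=5), 4(w=3), 5(w=5), 6(w=5), 7(w=5)
  4: 1(w=2), 2(w=4), 3(w=3), 7(w=3)
  5: 3(w=5), 6(w=1)
  6: 1(w=5), 2(w=3), 3(w=5), 5(w=1), 7(w=6)
  7: 1(w=1), 3(w=5), 4(w=3), 6(w=6)

Step 2: Apply Dijkstra's algorithm from vertex 1:
  Visit vertex 1 (distance=0)
    Update dist[3] = 5
    Update dist[4] = 2
    Update dist[6] = 5
    Update dist[7] = 1
  Visit vertex 7 (distance=1)

Step 3: Shortest path: 1 -> 7
Total weight: 1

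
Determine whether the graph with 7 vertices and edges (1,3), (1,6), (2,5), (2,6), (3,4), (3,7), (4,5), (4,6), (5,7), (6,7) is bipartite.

Step 1: Attempt 2-coloring using BFS:
  Start at vertex 1, assign color 0
  Color vertex 3 with color 1 (neighbor of 1)
  Color vertex 6 with color 1 (neighbor of 1)
  Color vertex 4 with color 0 (neighbor of 3)
  Color vertex 7 with color 0 (neighbor of 3)
  Color vertex 2 with color 0 (neighbor of 6)
  Color vertex 5 with color 1 (neighbor of 4)

Step 2: 2-coloring succeeded. No conflicts found.
  Set A (color 0): {1, 2, 4, 7}
  Set B (color 1): {3, 5, 6}

The graph is bipartite with partition {1, 2, 4, 7}, {3, 5, 6}.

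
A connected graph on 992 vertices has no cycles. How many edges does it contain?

A tree on n vertices always has exactly n - 1 edges.
For n = 992: edges = 992 - 1 = 991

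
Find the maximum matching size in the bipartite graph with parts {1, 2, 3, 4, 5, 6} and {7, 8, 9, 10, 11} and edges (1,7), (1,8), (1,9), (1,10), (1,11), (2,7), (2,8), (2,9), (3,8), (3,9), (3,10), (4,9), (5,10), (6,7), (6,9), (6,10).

Step 1: List the neighbors of each left vertex:
  1: 7, 8, 9, 10, 11
  2: 7, 8, 9
  3: 8, 9, 10
  4: 9
  5: 10
  6: 7, 9, 10

Step 2: Greedily match left vertices, then look for augmenting paths:
  Match 1 -- 11
  Match 2 -- 8
  Match 3 -- 9
  Match 5 -- 10
  Match 6 -- 7
  No augmenting path remains.

Step 3: Verify this is maximum:
  Matching size 5 = min(|L|, |R|) = min(6, 5), which is an upper bound, so this matching is maximum.

Maximum matching: {(1,11), (2,8), (3,9), (5,10), (6,7)}
Size: 5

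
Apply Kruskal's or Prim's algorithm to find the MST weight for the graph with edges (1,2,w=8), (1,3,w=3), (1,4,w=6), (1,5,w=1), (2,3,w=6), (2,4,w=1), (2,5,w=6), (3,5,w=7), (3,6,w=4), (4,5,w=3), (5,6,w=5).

Apply Kruskal's algorithm (sort edges by weight, add if no cycle):

Sorted edges by weight:
  (1,5) w=1
  (2,4) w=1
  (1,3) w=3
  (4,5) w=3
  (3,6) w=4
  (5,6) w=5
  (1,4) w=6
  (2,5) w=6
  (2,3) w=6
  (3,5) w=7
  (1,2) w=8

Add edge (1,5) w=1 -- no cycle. Running total: 1
Add edge (2,4) w=1 -- no cycle. Running total: 2
Add edge (1,3) w=3 -- no cycle. Running total: 5
Add edge (4,5) w=3 -- no cycle. Running total: 8
Add edge (3,6) w=4 -- no cycle. Running total: 12

MST edges: (1,5,w=1), (2,4,w=1), (1,3,w=3), (4,5,w=3), (3,6,w=4)
Total MST weight: 1 + 1 + 3 + 3 + 4 = 12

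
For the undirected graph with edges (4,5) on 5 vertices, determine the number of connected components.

Step 1: Build adjacency list from edges:
  1: (none)
  2: (none)
  3: (none)
  4: 5
  5: 4

Step 2: Run BFS/DFS from vertex 1:
  Visited: {1}
  Reached 1 of 5 vertices

Step 3: Only 1 of 5 vertices reached. Graph is disconnected.
Connected components: {1}, {2}, {3}, {4, 5}
Number of connected components: 4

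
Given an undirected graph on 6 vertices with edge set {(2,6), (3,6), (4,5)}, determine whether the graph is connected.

Step 1: Build adjacency list from edges:
  1: (none)
  2: 6
  3: 6
  4: 5
  5: 4
  6: 2, 3

Step 2: Run BFS/DFS from vertex 1:
  Visited: {1}
  Reached 1 of 6 vertices

Step 3: Only 1 of 6 vertices reached. Graph is disconnected.
Connected components: {1}, {2, 3, 6}, {4, 5}
Answer: No, the graph is not connected (3 components).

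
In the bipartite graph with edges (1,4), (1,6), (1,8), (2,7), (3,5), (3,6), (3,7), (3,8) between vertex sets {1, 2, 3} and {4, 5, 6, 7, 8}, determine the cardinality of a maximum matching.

Step 1: List the neighbors of each left vertex:
  1: 4, 6, 8
  2: 7
  3: 5, 6, 7, 8

Step 2: Greedily match left vertices, then look for augmenting paths:
  Match 1 -- 4
  Match 2 -- 7
  Match 3 -- 5
  No augmenting path remains.

Step 3: Verify this is maximum:
  Matching size 3 = min(|L|, |R|) = min(3, 5), which is an upper bound, so this matching is maximum.

Maximum matching: {(1,4), (2,7), (3,5)}
Size: 3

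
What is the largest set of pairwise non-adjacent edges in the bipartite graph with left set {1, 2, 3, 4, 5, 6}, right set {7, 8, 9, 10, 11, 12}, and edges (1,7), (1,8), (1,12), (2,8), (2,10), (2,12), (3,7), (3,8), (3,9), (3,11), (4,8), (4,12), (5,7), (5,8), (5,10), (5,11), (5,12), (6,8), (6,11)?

Step 1: List the neighbors of each left vertex:
  1: 7, 8, 12
  2: 8, 10, 12
  3: 7, 8, 9, 11
  4: 8, 12
  5: 7, 8, 10, 11, 12
  6: 8, 11

Step 2: Greedily match left vertices, then look for augmenting paths:
  Match 1 -- 7
  Match 2 -- 8
  Match 3 -- 9
  Match 4 -- 12
  Match 5 -- 10
  Match 6 -- 11
  No augmenting path remains.

Step 3: Verify this is maximum:
  Matching size 6 = min(|L|, |R|) = min(6, 6), which is an upper bound, so this matching is maximum.

Maximum matching: {(1,7), (2,8), (3,9), (4,12), (5,10), (6,11)}
Size: 6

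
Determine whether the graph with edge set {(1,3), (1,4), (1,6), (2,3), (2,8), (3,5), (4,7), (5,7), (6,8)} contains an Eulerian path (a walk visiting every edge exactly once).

Step 1: Find the degree of each vertex:
  deg(1) = 3
  deg(2) = 2
  deg(3) = 3
  deg(4) = 2
  deg(5) = 2
  deg(6) = 2
  deg(7) = 2
  deg(8) = 2

Step 2: Count vertices with odd degree:
  Odd-degree vertices: 1, 3 (2 total)

Step 3: Apply Euler's theorem:
  - Eulerian circuit exists iff graph is connected and all vertices have even degree
  - Eulerian path exists iff graph is connected and has 0 or 2 odd-degree vertices

Graph is connected with exactly 2 odd-degree vertices (1, 3).
Eulerian path exists (starting and ending at the odd-degree vertices), but no Eulerian circuit.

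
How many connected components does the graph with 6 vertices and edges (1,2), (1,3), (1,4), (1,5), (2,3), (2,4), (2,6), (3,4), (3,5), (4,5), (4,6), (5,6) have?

Step 1: Build adjacency list from edges:
  1: 2, 3, 4, 5
  2: 1, 3, 4, 6
  3: 1, 2, 4, 5
  4: 1, 2, 3, 5, 6
  5: 1, 3, 4, 6
  6: 2, 4, 5

Step 2: Run BFS/DFS from vertex 1:
  Visited: {1, 2, 3, 4, 5, 6}
  Reached 6 of 6 vertices

Step 3: All 6 vertices reached from vertex 1, so the graph is connected.
Number of connected components: 1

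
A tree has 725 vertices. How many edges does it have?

A tree on n vertices always has exactly n - 1 edges.
For n = 725: edges = 725 - 1 = 724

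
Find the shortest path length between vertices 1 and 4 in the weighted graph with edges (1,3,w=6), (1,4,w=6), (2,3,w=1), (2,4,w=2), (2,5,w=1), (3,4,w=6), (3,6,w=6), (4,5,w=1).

Step 1: Build adjacency list with weights:
  1: 3(w=6), 4(w=6)
  2: 3(w=1), 4(w=2), 5(w=1)
  3: 1(w=6), 2(w=1), 4(w=6), 6(w=6)
  4: 1(w=6), 2(w=2), 3(w=6), 5(w=1)
  5: 2(w=1), 4(w=1)
  6: 3(w=6)

Step 2: Apply Dijkstra's algorithm from vertex 1:
  Visit vertex 1 (distance=0)
    Update dist[3] = 6
    Update dist[4] = 6
  Visit vertex 3 (distance=6)
    Update dist[2] = 7
    Update dist[6] = 12
  Visit vertex 4 (distance=6)
    Update dist[5] = 7

Step 3: Shortest path: 1 -> 4
Total weight: 6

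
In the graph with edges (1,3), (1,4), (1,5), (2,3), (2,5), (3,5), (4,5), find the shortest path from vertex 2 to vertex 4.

Step 1: Build adjacency list:
  1: 3, 4, 5
  2: 3, 5
  3: 1, 2, 5
  4: 1, 5
  5: 1, 2, 3, 4

Step 2: BFS from vertex 2 to find shortest path to 4:
  vertex 3 reached at distance 1
  vertex 5 reached at distance 1
  vertex 1 reached at distance 2
  vertex 4 reached at distance 2

Step 3: Shortest path: 2 -> 5 -> 4
Path length: 2 edges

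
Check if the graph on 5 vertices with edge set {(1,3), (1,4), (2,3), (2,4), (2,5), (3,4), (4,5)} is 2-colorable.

Step 1: Attempt 2-coloring using BFS:
  Start at vertex 1, assign color 0
  Color vertex 3 with color 1 (neighbor of 1)
  Color vertex 4 with color 1 (neighbor of 1)
  Color vertex 2 with color 0 (neighbor of 3)

Step 2: Conflict found! Vertices 3 and 4 are adjacent but have the same color.
This means the graph contains an odd cycle.

The graph is NOT bipartite.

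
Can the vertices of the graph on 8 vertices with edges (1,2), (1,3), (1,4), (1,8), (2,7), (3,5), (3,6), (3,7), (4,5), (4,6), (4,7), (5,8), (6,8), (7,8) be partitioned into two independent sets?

Step 1: Attempt 2-coloring using BFS:
  Start at vertex 1, assign color 0
  Color vertex 2 with color 1 (neighbor of 1)
  Color vertex 3 with color 1 (neighbor of 1)
  Color vertex 4 with color 1 (neighbor of 1)
  Color vertex 8 with color 1 (neighbor of 1)
  Color vertex 7 with color 0 (neighbor of 2)
  Color vertex 5 with color 0 (neighbor of 3)
  Color vertex 6 with color 0 (neighbor of 3)

Step 2: 2-coloring succeeded. No conflicts found.
  Set A (color 0): {1, 5, 6, 7}
  Set B (color 1): {2, 3, 4, 8}

The graph is bipartite with partition {1, 5, 6, 7}, {2, 3, 4, 8}.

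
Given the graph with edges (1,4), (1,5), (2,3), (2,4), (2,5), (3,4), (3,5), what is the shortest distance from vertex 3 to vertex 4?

Step 1: Build adjacency list:
  1: 4, 5
  2: 3, 4, 5
  3: 2, 4, 5
  4: 1, 2, 3
  5: 1, 2, 3

Step 2: BFS from vertex 3 to find shortest path to 4:
  vertex 2 reached at distance 1
  vertex 4 reached at distance 1

Step 3: Shortest path: 3 -> 4
Path length: 1 edge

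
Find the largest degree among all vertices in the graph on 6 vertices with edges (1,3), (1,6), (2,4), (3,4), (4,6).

Step 1: Count edges incident to each vertex:
  deg(1) = 2 (neighbors: 3, 6)
  deg(2) = 1 (neighbors: 4)
  deg(3) = 2 (neighbors: 1, 4)
  deg(4) = 3 (neighbors: 2, 3, 6)
  deg(5) = 0 (neighbors: none)
  deg(6) = 2 (neighbors: 1, 4)

Step 2: Find maximum:
  max(2, 1, 2, 3, 0, 2) = 3 (vertex 4)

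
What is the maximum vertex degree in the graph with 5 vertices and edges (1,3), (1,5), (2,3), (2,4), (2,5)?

Step 1: Count edges incident to each vertex:
  deg(1) = 2 (neighbors: 3, 5)
  deg(2) = 3 (neighbors: 3, 4, 5)
  deg(3) = 2 (neighbors: 1, 2)
  deg(4) = 1 (neighbors: 2)
  deg(5) = 2 (neighbors: 1, 2)

Step 2: Find maximum:
  max(2, 3, 2, 1, 2) = 3 (vertex 2)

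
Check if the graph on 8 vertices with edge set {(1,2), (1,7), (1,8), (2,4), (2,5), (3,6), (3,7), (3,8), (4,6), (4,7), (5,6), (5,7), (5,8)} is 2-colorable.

Step 1: Attempt 2-coloring using BFS:
  Start at vertex 1, assign color 0
  Color vertex 2 with color 1 (neighbor of 1)
  Color vertex 7 with color 1 (neighbor of 1)
  Color vertex 8 with color 1 (neighbor of 1)
  Color vertex 4 with color 0 (neighbor of 2)
  Color vertex 5 with color 0 (neighbor of 2)
  Color vertex 3 with color 0 (neighbor of 7)
  Color vertex 6 with color 1 (neighbor of 4)

Step 2: 2-coloring succeeded. No conflicts found.
  Set A (color 0): {1, 3, 4, 5}
  Set B (color 1): {2, 6, 7, 8}

The graph is bipartite with partition {1, 3, 4, 5}, {2, 6, 7, 8}.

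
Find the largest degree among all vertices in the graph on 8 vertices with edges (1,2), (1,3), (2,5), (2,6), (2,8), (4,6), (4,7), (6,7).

Step 1: Count edges incident to each vertex:
  deg(1) = 2 (neighbors: 2, 3)
  deg(2) = 4 (neighbors: 1, 5, 6, 8)
  deg(3) = 1 (neighbors: 1)
  deg(4) = 2 (neighbors: 6, 7)
  deg(5) = 1 (neighbors: 2)
  deg(6) = 3 (neighbors: 2, 4, 7)
  deg(7) = 2 (neighbors: 4, 6)
  deg(8) = 1 (neighbors: 2)

Step 2: Find maximum:
  max(2, 4, 1, 2, 1, 3, 2, 1) = 4 (vertex 2)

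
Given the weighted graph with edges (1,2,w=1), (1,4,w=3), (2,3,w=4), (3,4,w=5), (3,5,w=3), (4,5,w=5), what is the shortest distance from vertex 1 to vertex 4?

Step 1: Build adjacency list with weights:
  1: 2(w=1), 4(w=3)
  2: 1(w=1), 3(w=4)
  3: 2(w=4), 4(w=5), 5(w=3)
  4: 1(w=3), 3(w=5), 5(w=5)
  5: 3(w=3), 4(w=5)

Step 2: Apply Dijkstra's algorithm from vertex 1:
  Visit vertex 1 (distance=0)
    Update dist[2] = 1
    Update dist[4] = 3
  Visit vertex 2 (distance=1)
    Update dist[3] = 5
  Visit vertex 4 (distance=3)
    Update dist[5] = 8

Step 3: Shortest path: 1 -> 4
Total weight: 3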